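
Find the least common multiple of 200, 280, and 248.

200 = 2^3 × 5^2
280 = 2^3 × 5 × 7
248 = 2^3 × 31
LCM(200, 280, 248) = 2^3 × 5^2 × 7 × 31 = 43400.

43400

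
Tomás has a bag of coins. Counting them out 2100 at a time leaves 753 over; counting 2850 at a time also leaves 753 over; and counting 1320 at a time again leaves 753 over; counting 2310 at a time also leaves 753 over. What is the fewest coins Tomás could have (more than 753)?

N − 753 must be a common multiple of 2100, 2850, 1320, and 2310.
2100 = 2^2 × 3 × 5^2 × 7
2850 = 2 × 3 × 5^2 × 19
1320 = 2^3 × 3 × 5 × 11
2310 = 2 × 3 × 5 × 7 × 11
LCM(2100, 2850, 1320, 2310) = 2^3 × 3 × 5^2 × 7 × 11 × 19 = 877800.
Smallest N > 753 is LCM + 753 = 877800 + 753 = 878553.

878553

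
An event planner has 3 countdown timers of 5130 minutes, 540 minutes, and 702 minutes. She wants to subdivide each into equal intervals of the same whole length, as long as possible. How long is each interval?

The interval must divide each timer length; the longest such is the gcd.
5130 = 2 × 3^3 × 5 × 19
540 = 2^2 × 3^3 × 5
702 = 2 × 3^3 × 13
gcd(5130, 540, 702) = 2 × 3^3 = 54.

54 minutes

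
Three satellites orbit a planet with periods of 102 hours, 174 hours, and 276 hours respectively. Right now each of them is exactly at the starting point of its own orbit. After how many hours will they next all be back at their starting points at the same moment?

136068 hours

They coincide at every common multiple of the periods; the first is the LCM.
102 = 2 × 3 × 17
174 = 2 × 3 × 29
276 = 2^2 × 3 × 23
LCM(102, 174, 276) = 2^2 × 3 × 17 × 23 × 29 = 136068.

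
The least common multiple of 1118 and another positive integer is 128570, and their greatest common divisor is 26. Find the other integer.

2990

gcd × lcm = product of the two integers, so the other integer is (26 × 128570) / 1118 = 2990.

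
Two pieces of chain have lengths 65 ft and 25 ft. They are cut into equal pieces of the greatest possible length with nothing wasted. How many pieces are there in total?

18

Piece length = gcd(65, 25).
65 = 5 × 13
25 = 5^2
gcd(65, 25) = 5.
Total pieces = 65/5 + 25/5 = 13 + 5 = 18.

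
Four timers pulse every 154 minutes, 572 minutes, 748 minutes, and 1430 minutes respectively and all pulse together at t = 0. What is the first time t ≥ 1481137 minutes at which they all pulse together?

Joint pulses occur at multiples of LCM(154, 572, 748, 1430).
154 = 2 × 7 × 11
572 = 2^2 × 11 × 13
748 = 2^2 × 11 × 17
1430 = 2 × 5 × 11 × 13
LCM(154, 572, 748, 1430) = 2^2 × 5 × 7 × 11 × 13 × 17 = 340340.
Smallest multiple of 340340 that is ≥ 1481137: ⌈1481137/340340⌉ × 340340 = 5 × 340340 = 1701700.

1701700 minutes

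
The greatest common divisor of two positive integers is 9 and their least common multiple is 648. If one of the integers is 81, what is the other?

72

For two integers, gcd × lcm = product, so the other is (9 × 648) / 81 = 5832 / 81 = 72.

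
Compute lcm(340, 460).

7820

340 = 2^2 × 5 × 17
460 = 2^2 × 5 × 23
LCM(340, 460) = 2^2 × 5 × 17 × 23 = 7820.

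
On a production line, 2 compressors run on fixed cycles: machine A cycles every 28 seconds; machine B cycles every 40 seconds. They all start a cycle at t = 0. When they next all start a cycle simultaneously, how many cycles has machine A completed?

All finish a whole number of cycles simultaneously at t = LCM of the periods.
28 = 2^2 × 7
40 = 2^3 × 5
LCM(28, 40) = 2^3 × 5 × 7 = 280.
Cycles for period 28: 280 / 28 = 10.

10 cycles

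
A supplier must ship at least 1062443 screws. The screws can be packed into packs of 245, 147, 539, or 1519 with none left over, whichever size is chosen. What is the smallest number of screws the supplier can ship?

The number of screws must be a common multiple of 245, 147, 539, and 1519, so a multiple of their LCM.
245 = 5 × 7^2
147 = 3 × 7^2
539 = 7^2 × 11
1519 = 7^2 × 31
LCM(245, 147, 539, 1519) = 3 × 5 × 7^2 × 11 × 31 = 250635.
Smallest multiple of 250635 that is ≥ 1062443: ⌈1062443/250635⌉ × 250635 = 5 × 250635 = 1253175.

1253175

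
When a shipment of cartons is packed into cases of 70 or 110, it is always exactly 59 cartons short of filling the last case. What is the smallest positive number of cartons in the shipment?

Being 59 short of a full case of size k means N ≡ −59 (mod k), i.e. N + 59 is a multiple of each size.
70 = 2 × 5 × 7
110 = 2 × 5 × 11
LCM(70, 110) = 2 × 5 × 7 × 11 = 770.
Smallest positive N is 770 − 59 = 711.

711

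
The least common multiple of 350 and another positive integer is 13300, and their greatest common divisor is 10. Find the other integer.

380

gcd × lcm = product of the two integers, so the other integer is (10 × 13300) / 350 = 380.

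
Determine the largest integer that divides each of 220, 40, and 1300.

220 = 2^2 × 5 × 11
40 = 2^3 × 5
1300 = 2^2 × 5^2 × 13
gcd(220, 40, 1300) = 2^2 × 5 = 20.

20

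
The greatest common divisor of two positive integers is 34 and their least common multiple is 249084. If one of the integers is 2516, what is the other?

3366

For two integers, gcd × lcm = product, so the other is (34 × 249084) / 2516 = 8468856 / 2516 = 3366.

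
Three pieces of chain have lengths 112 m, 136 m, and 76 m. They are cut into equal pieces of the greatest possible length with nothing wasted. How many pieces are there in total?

81

Piece length = gcd(112, 136, 76).
112 = 2^4 × 7
136 = 2^3 × 17
76 = 2^2 × 19
gcd(112, 136, 76) = 2^2 = 4.
Total pieces = 112/4 + 136/4 + 76/4 = 28 + 34 + 19 = 81.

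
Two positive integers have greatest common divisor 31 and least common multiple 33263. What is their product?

1031153

For any two positive integers, gcd × lcm = product = 31 × 33263 = 1031153.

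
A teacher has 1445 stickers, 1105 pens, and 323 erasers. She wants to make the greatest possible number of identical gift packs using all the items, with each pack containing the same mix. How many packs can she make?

The pack count must divide each quantity, so the greatest is gcd(1445, 1105, 323).
1445 = 5 × 17^2
1105 = 5 × 13 × 17
323 = 17 × 19
gcd(1445, 1105, 323) = 17.

17 packs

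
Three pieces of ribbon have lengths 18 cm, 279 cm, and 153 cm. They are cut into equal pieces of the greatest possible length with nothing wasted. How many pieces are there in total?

Piece length = gcd(18, 279, 153).
18 = 2 × 3^2
279 = 3^2 × 31
153 = 3^2 × 17
gcd(18, 279, 153) = 3^2 = 9.
Total pieces = 18/9 + 279/9 + 153/9 = 2 + 31 + 17 = 50.

50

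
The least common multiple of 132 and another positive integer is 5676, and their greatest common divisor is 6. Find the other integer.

gcd × lcm = product of the two integers, so the other integer is (6 × 5676) / 132 = 258.

258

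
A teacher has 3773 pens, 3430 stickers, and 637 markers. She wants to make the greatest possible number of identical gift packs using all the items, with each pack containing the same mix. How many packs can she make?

The pack count must divide each quantity, so the greatest is gcd(3773, 3430, 637).
3773 = 7^3 × 11
3430 = 2 × 5 × 7^3
637 = 7^2 × 13
gcd(3773, 3430, 637) = 7^2 = 49.

49 packs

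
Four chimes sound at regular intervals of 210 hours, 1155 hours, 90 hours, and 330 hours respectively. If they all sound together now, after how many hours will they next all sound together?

6930 hours

We need the least common multiple of the intervals.
210 = 2 × 3 × 5 × 7
1155 = 3 × 5 × 7 × 11
90 = 2 × 3^2 × 5
330 = 2 × 3 × 5 × 11
LCM(210, 1155, 90, 330) = 2 × 3^2 × 5 × 7 × 11 = 6930.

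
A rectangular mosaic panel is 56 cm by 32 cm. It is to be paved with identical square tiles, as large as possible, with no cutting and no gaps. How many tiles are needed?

Tile side = gcd(56, 32).
56 = 2^3 × 7
32 = 2^5
gcd(56, 32) = 2^3 = 8.
Tiles: (56/8) × (32/8) = 7 × 4 = 28.

28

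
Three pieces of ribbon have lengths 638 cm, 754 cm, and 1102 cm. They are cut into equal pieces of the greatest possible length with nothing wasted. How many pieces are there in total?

43

Piece length = gcd(638, 754, 1102).
638 = 2 × 11 × 29
754 = 2 × 13 × 29
1102 = 2 × 19 × 29
gcd(638, 754, 1102) = 2 × 29 = 58.
Total pieces = 638/58 + 754/58 + 1102/58 = 11 + 13 + 19 = 43.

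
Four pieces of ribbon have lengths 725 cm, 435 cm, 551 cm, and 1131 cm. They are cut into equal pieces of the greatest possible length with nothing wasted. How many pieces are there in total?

98

Piece length = gcd(725, 435, 551, 1131).
725 = 5^2 × 29
435 = 3 × 5 × 29
551 = 19 × 29
1131 = 3 × 13 × 29
gcd(725, 435, 551, 1131) = 29.
Total pieces = 725/29 + 435/29 + 551/29 + 1131/29 = 25 + 15 + 19 + 39 = 98.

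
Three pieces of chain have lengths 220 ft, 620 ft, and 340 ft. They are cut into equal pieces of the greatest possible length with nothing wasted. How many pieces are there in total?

59

Piece length = gcd(220, 620, 340).
220 = 2^2 × 5 × 11
620 = 2^2 × 5 × 31
340 = 2^2 × 5 × 17
gcd(220, 620, 340) = 2^2 × 5 = 20.
Total pieces = 220/20 + 620/20 + 340/20 = 11 + 31 + 17 = 59.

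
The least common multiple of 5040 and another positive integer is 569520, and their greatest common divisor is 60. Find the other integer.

gcd × lcm = product of the two integers, so the other integer is (60 × 569520) / 5040 = 6780.

6780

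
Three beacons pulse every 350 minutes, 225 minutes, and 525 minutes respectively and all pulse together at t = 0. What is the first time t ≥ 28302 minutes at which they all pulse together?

28350 minutes

Joint pulses occur at multiples of LCM(350, 225, 525).
350 = 2 × 5^2 × 7
225 = 3^2 × 5^2
525 = 3 × 5^2 × 7
LCM(350, 225, 525) = 2 × 3^2 × 5^2 × 7 = 3150.
Smallest multiple of 3150 that is ≥ 28302: ⌈28302/3150⌉ × 3150 = 9 × 3150 = 28350.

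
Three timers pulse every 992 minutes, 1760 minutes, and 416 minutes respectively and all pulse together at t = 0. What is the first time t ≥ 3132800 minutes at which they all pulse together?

3546400 minutes

Joint pulses occur at multiples of LCM(992, 1760, 416).
992 = 2^5 × 31
1760 = 2^5 × 5 × 11
416 = 2^5 × 13
LCM(992, 1760, 416) = 2^5 × 5 × 11 × 13 × 31 = 709280.
Smallest multiple of 709280 that is ≥ 3132800: ⌈3132800/709280⌉ × 709280 = 5 × 709280 = 3546400.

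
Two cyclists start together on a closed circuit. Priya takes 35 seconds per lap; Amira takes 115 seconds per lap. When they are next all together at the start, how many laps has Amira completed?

7 laps

All finish a whole number of cycles simultaneously at t = LCM of the periods.
35 = 5 × 7
115 = 5 × 23
LCM(35, 115) = 5 × 7 × 23 = 805.
Laps for period 115: 805 / 115 = 7.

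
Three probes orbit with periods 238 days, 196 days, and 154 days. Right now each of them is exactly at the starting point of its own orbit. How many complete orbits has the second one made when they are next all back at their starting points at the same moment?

They are all back at their starting positions together after one LCM of the periods.
238 = 2 × 7 × 17
196 = 2^2 × 7^2
154 = 2 × 7 × 11
LCM(238, 196, 154) = 2^2 × 7^2 × 11 × 17 = 36652.
Orbits for period 196: 36652 / 196 = 187.

187 orbits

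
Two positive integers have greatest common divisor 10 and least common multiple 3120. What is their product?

For any two positive integers, gcd × lcm = product = 10 × 3120 = 31200.

31200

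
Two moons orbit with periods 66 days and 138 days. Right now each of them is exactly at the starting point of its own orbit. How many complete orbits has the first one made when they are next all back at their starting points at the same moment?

The first common completion time is the LCM of the periods.
66 = 2 × 3 × 11
138 = 2 × 3 × 23
LCM(66, 138) = 2 × 3 × 11 × 23 = 1518.
Orbits for period 66: 1518 / 66 = 23.

23 orbits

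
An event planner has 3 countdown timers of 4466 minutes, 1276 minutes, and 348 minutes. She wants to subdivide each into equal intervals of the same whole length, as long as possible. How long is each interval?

58 minutes

The interval must divide each timer length; the longest such is the gcd.
4466 = 2 × 7 × 11 × 29
1276 = 2^2 × 11 × 29
348 = 2^2 × 3 × 29
gcd(4466, 1276, 348) = 2 × 29 = 58.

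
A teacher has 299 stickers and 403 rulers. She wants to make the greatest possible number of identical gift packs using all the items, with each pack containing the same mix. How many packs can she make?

By the Euclidean algorithm:
403 = 1 × 299 + 104
299 = 2 × 104 + 91
104 = 1 × 91 + 13
91 = 7 × 13 + 0
gcd(299, 403) = 13.

13 packs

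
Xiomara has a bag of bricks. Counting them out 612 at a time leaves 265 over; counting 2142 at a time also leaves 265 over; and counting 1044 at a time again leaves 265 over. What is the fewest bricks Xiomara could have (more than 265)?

124501

N − 265 must be a common multiple of 612, 2142, and 1044.
612 = 2^2 × 3^2 × 17
2142 = 2 × 3^2 × 7 × 17
1044 = 2^2 × 3^2 × 29
LCM(612, 2142, 1044) = 2^2 × 3^2 × 7 × 17 × 29 = 124236.
Smallest N > 265 is LCM + 265 = 124236 + 265 = 124501.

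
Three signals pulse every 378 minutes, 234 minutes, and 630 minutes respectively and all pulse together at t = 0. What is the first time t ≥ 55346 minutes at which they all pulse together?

73710 minutes

Joint pulses occur at multiples of LCM(378, 234, 630).
378 = 2 × 3^3 × 7
234 = 2 × 3^2 × 13
630 = 2 × 3^2 × 5 × 7
LCM(378, 234, 630) = 2 × 3^3 × 5 × 7 × 13 = 24570.
Smallest multiple of 24570 that is ≥ 55346: ⌈55346/24570⌉ × 24570 = 3 × 24570 = 73710.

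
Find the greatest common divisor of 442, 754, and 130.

442 = 2 × 13 × 17
754 = 2 × 13 × 29
130 = 2 × 5 × 13
gcd(442, 754, 130) = 2 × 13 = 26.

26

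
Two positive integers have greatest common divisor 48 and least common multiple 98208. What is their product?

4713984

For any two positive integers, gcd × lcm = product = 48 × 98208 = 4713984.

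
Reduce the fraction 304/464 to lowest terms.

19/29

304 = 2^4 × 19
464 = 2^4 × 29
gcd(304, 464) = 2^4 = 16.
Divide numerator and denominator by 16: 304/464 = 19/29.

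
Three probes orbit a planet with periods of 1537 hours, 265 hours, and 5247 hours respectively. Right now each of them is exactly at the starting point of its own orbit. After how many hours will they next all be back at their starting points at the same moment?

760815 hours

They coincide at every common multiple of the periods; the first is the LCM.
1537 = 29 × 53
265 = 5 × 53
5247 = 3^2 × 11 × 53
LCM(1537, 265, 5247) = 3^2 × 5 × 11 × 29 × 53 = 760815.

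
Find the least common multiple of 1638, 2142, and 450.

1638 = 2 × 3^2 × 7 × 13
2142 = 2 × 3^2 × 7 × 17
450 = 2 × 3^2 × 5^2
LCM(1638, 2142, 450) = 2 × 3^2 × 5^2 × 7 × 13 × 17 = 696150.

696150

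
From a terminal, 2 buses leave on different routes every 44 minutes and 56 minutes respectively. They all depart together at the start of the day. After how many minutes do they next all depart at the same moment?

They coincide at every common multiple of the periods; the first is the LCM.
44 = 2^2 × 11
56 = 2^3 × 7
LCM(44, 56) = 2^3 × 7 × 11 = 616.

616 minutes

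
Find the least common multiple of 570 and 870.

570 = 2 × 3 × 5 × 19
870 = 2 × 3 × 5 × 29
LCM(570, 870) = 2 × 3 × 5 × 19 × 29 = 16530.

16530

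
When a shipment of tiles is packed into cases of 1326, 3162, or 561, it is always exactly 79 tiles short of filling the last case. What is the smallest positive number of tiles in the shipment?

452087

Being 79 short of a full case of size k means N ≡ −79 (mod k), i.e. N + 79 is a multiple of each size.
1326 = 2 × 3 × 13 × 17
3162 = 2 × 3 × 17 × 31
561 = 3 × 11 × 17
LCM(1326, 3162, 561) = 2 × 3 × 11 × 13 × 17 × 31 = 452166.
Smallest positive N is 452166 − 79 = 452087.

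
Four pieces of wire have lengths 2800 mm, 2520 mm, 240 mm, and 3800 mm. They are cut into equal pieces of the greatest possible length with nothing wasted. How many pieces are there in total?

Piece length = gcd(2800, 2520, 240, 3800).
2800 = 2^4 × 5^2 × 7
2520 = 2^3 × 3^2 × 5 × 7
240 = 2^4 × 3 × 5
3800 = 2^3 × 5^2 × 19
gcd(2800, 2520, 240, 3800) = 2^3 × 5 = 40.
Total pieces = 2800/40 + 2520/40 + 240/40 + 3800/40 = 70 + 63 + 6 + 95 = 234.

234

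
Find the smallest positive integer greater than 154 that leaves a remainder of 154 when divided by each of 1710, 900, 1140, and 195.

N − 154 must be a common multiple of 1710, 900, 1140, and 195.
1710 = 2 × 3^2 × 5 × 19
900 = 2^2 × 3^2 × 5^2
1140 = 2^2 × 3 × 5 × 19
195 = 3 × 5 × 13
LCM(1710, 900, 1140, 195) = 2^2 × 3^2 × 5^2 × 13 × 19 = 222300.
Smallest N > 154 is LCM + 154 = 222300 + 154 = 222454.

222454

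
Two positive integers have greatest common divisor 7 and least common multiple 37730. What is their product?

264110

For any two positive integers, gcd × lcm = product = 7 × 37730 = 264110.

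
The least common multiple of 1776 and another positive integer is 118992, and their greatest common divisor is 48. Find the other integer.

gcd × lcm = product of the two integers, so the other integer is (48 × 118992) / 1776 = 3216.

3216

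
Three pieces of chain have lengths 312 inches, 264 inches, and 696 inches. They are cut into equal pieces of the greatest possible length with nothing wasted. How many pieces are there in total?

53

Piece length = gcd(312, 264, 696).
312 = 2^3 × 3 × 13
264 = 2^3 × 3 × 11
696 = 2^3 × 3 × 29
gcd(312, 264, 696) = 2^3 × 3 = 24.
Total pieces = 312/24 + 264/24 + 696/24 = 13 + 11 + 29 = 53.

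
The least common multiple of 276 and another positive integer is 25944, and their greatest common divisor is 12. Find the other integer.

gcd × lcm = product of the two integers, so the other integer is (12 × 25944) / 276 = 1128.

1128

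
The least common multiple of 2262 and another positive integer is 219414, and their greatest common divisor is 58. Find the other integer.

5626

gcd × lcm = product of the two integers, so the other integer is (58 × 219414) / 2262 = 5626.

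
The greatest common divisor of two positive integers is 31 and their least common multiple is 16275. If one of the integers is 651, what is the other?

775

For two integers, gcd × lcm = product, so the other is (31 × 16275) / 651 = 504525 / 651 = 775.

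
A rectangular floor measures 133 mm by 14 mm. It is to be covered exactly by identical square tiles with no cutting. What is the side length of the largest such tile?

The tile side must divide both 133 and 14, so the largest is their gcd.
133 = 7 × 19
14 = 2 × 7
gcd(133, 14) = 7.

7 mm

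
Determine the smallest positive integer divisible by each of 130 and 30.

390

130 = 2 × 5 × 13
30 = 2 × 3 × 5
LCM(130, 30) = 2 × 3 × 5 × 13 = 390.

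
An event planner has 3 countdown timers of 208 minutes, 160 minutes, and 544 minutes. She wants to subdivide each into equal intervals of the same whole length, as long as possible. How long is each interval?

16 minutes

The interval must divide each timer length; the longest such is the gcd.
208 = 2^4 × 13
160 = 2^5 × 5
544 = 2^5 × 17
gcd(208, 160, 544) = 2^4 = 16.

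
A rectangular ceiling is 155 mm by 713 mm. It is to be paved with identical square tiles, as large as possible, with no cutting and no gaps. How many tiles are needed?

Tile side = gcd(155, 713).
155 = 5 × 31
713 = 23 × 31
gcd(155, 713) = 31.
Tiles: (155/31) × (713/31) = 5 × 23 = 115.

115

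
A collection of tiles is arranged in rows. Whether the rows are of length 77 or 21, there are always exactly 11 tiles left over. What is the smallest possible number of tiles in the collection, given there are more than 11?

N − 11 must be a common multiple of 77 and 21.
77 = 7 × 11
21 = 3 × 7
LCM(77, 21) = 3 × 7 × 11 = 231.
Smallest N > 11 is LCM + 11 = 231 + 11 = 242.

242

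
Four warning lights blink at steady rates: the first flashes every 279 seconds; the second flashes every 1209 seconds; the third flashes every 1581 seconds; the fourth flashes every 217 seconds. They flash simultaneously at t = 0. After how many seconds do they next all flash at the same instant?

The first simultaneous occurrence is after LCM of the individual periods.
279 = 3^2 × 31
1209 = 3 × 13 × 31
1581 = 3 × 17 × 31
217 = 7 × 31
LCM(279, 1209, 1581, 217) = 3^2 × 7 × 13 × 17 × 31 = 431613.

431613 seconds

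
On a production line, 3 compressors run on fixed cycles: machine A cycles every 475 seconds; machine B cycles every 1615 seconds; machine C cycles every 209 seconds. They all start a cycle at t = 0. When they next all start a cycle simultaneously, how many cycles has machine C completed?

All finish a whole number of cycles simultaneously at t = LCM of the periods.
475 = 5^2 × 19
1615 = 5 × 17 × 19
209 = 11 × 19
LCM(475, 1615, 209) = 5^2 × 11 × 17 × 19 = 88825.
Cycles for period 209: 88825 / 209 = 425.

425 cycles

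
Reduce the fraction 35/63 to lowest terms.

35 = 5 × 7
63 = 3^2 × 7
gcd(35, 63) = 7.
Divide numerator and denominator by 7: 35/63 = 5/9.

5/9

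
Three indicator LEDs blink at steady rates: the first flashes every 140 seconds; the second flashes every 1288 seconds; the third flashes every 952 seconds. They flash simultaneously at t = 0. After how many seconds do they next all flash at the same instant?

109480 seconds

We need the least common multiple of the intervals.
140 = 2^2 × 5 × 7
1288 = 2^3 × 7 × 23
952 = 2^3 × 7 × 17
LCM(140, 1288, 952) = 2^3 × 5 × 7 × 17 × 23 = 109480.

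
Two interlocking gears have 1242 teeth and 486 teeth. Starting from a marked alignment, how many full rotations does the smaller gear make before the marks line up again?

They are all back at their starting positions together after one LCM of the periods.
1242 = 2 × 3^3 × 23
486 = 2 × 3^5
LCM(1242, 486) = 2 × 3^5 × 23 = 11178.
Rotations for period 486: 11178 / 486 = 23.

23 rotations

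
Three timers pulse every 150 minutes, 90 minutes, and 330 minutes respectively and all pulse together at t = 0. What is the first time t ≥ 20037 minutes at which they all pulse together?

Joint pulses occur at multiples of LCM(150, 90, 330).
150 = 2 × 3 × 5^2
90 = 2 × 3^2 × 5
330 = 2 × 3 × 5 × 11
LCM(150, 90, 330) = 2 × 3^2 × 5^2 × 11 = 4950.
Smallest multiple of 4950 that is ≥ 20037: ⌈20037/4950⌉ × 4950 = 5 × 4950 = 24750.

24750 minutes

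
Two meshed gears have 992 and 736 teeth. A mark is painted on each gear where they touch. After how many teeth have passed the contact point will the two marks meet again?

The first simultaneous occurrence is after LCM of the individual periods.
992 = 2^5 × 31
736 = 2^5 × 23
LCM(992, 736) = 2^5 × 23 × 31 = 22816.

22816 teeth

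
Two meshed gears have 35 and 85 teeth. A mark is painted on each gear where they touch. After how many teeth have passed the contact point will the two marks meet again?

595 teeth

They coincide at every common multiple of the periods; the first is the LCM.
35 = 5 × 7
85 = 5 × 17
LCM(35, 85) = 5 × 7 × 17 = 595.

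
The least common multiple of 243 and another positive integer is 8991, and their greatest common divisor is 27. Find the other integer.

gcd × lcm = product of the two integers, so the other integer is (27 × 8991) / 243 = 999.

999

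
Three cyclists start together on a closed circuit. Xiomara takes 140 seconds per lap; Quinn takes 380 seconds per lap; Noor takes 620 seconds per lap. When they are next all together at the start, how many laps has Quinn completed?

217 laps

All finish a whole number of cycles simultaneously at t = LCM of the periods.
140 = 2^2 × 5 × 7
380 = 2^2 × 5 × 19
620 = 2^2 × 5 × 31
LCM(140, 380, 620) = 2^2 × 5 × 7 × 19 × 31 = 82460.
Laps for period 380: 82460 / 380 = 217.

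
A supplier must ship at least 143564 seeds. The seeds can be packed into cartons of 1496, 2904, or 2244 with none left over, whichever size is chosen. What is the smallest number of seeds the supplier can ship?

The number of seeds must be a common multiple of 1496, 2904, and 2244, so a multiple of their LCM.
1496 = 2^3 × 11 × 17
2904 = 2^3 × 3 × 11^2
2244 = 2^2 × 3 × 11 × 17
LCM(1496, 2904, 2244) = 2^3 × 3 × 11^2 × 17 = 49368.
Smallest multiple of 49368 that is ≥ 143564: ⌈143564/49368⌉ × 49368 = 3 × 49368 = 148104.

148104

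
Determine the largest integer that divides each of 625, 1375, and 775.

25

625 = 5^4
1375 = 5^3 × 11
775 = 5^2 × 31
gcd(625, 1375, 775) = 5^2 = 25.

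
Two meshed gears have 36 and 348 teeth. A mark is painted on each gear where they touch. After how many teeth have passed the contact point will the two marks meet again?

We need the least common multiple of the intervals.
36 = 2^2 × 3^2
348 = 2^2 × 3 × 29
LCM(36, 348) = 2^2 × 3^2 × 29 = 1044.

1044 teeth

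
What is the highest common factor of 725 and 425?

725 = 5^2 × 29
425 = 5^2 × 17
gcd(725, 425) = 5^2 = 25.

25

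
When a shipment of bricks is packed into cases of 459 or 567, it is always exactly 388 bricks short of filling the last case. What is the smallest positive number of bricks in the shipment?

Being 388 short of a full case of size k means N ≡ −388 (mod k), i.e. N + 388 is a multiple of each size.
459 = 3^3 × 17
567 = 3^4 × 7
LCM(459, 567) = 3^4 × 7 × 17 = 9639.
Smallest positive N is 9639 − 388 = 9251.

9251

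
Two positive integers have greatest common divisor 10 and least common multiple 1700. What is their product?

17000

For any two positive integers, gcd × lcm = product = 10 × 1700 = 17000.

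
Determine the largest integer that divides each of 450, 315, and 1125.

450 = 2 × 3^2 × 5^2
315 = 3^2 × 5 × 7
1125 = 3^2 × 5^3
gcd(450, 315, 1125) = 3^2 × 5 = 45.

45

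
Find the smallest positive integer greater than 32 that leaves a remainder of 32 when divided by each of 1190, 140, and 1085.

73812

N − 32 must be a common multiple of 1190, 140, and 1085.
1190 = 2 × 5 × 7 × 17
140 = 2^2 × 5 × 7
1085 = 5 × 7 × 31
LCM(1190, 140, 1085) = 2^2 × 5 × 7 × 17 × 31 = 73780.
Smallest N > 32 is LCM + 32 = 73780 + 32 = 73812.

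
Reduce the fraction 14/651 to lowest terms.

14 = 2 × 7
651 = 3 × 7 × 31
gcd(14, 651) = 7.
Divide numerator and denominator by 7: 14/651 = 2/93.

2/93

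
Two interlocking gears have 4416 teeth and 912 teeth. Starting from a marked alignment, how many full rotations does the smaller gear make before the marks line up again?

They are all back at their starting positions together after one LCM of the periods.
4416 = 2^6 × 3 × 23
912 = 2^4 × 3 × 19
LCM(4416, 912) = 2^6 × 3 × 19 × 23 = 83904.
Rotations for period 912: 83904 / 912 = 92.

92 rotations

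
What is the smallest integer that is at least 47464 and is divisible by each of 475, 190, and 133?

53200

The integer must be a common multiple of 475, 190, and 133, so a multiple of their LCM.
475 = 5^2 × 19
190 = 2 × 5 × 19
133 = 7 × 19
LCM(475, 190, 133) = 2 × 5^2 × 7 × 19 = 6650.
Smallest multiple of 6650 that is ≥ 47464: ⌈47464/6650⌉ × 6650 = 8 × 6650 = 53200.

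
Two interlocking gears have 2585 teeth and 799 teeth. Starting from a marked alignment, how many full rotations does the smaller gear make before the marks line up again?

They are all back at their starting positions together after one LCM of the periods.
2585 = 5 × 11 × 47
799 = 17 × 47
LCM(2585, 799) = 5 × 11 × 17 × 47 = 43945.
Rotations for period 799: 43945 / 799 = 55.

55 rotations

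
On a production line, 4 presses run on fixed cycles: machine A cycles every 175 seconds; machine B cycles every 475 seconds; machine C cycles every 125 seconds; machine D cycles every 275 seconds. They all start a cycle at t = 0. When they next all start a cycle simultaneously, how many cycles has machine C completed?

1463 cycles

They are all back at their starting positions together after one LCM of the periods.
175 = 5^2 × 7
475 = 5^2 × 19
125 = 5^3
275 = 5^2 × 11
LCM(175, 475, 125, 275) = 5^3 × 7 × 11 × 19 = 182875.
Cycles for period 125: 182875 / 125 = 1463.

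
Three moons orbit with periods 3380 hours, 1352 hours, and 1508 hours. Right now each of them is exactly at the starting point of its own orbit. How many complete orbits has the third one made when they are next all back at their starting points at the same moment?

All finish a whole number of cycles simultaneously at t = LCM of the periods.
3380 = 2^2 × 5 × 13^2
1352 = 2^3 × 13^2
1508 = 2^2 × 13 × 29
LCM(3380, 1352, 1508) = 2^3 × 5 × 13^2 × 29 = 196040.
Orbits for period 1508: 196040 / 1508 = 130.

130 orbits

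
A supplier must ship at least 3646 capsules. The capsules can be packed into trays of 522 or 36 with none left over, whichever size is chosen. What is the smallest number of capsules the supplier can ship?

4176

The number of capsules must be a common multiple of 522 and 36, so a multiple of their LCM.
522 = 2 × 3^2 × 29
36 = 2^2 × 3^2
LCM(522, 36) = 2^2 × 3^2 × 29 = 1044.
Smallest multiple of 1044 that is ≥ 3646: ⌈3646/1044⌉ × 1044 = 4 × 1044 = 4176.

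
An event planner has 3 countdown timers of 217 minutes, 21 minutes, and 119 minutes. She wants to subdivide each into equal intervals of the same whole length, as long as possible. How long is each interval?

The interval must divide each timer length; the longest such is the gcd.
217 = 7 × 31
21 = 3 × 7
119 = 7 × 17
gcd(217, 21, 119) = 7.

7 minutes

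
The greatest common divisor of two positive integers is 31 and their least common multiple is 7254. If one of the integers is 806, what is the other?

For two integers, gcd × lcm = product, so the other is (31 × 7254) / 806 = 224874 / 806 = 279.

279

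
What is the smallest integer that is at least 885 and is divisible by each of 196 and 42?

The integer must be a common multiple of 196 and 42, so a multiple of their LCM.
196 = 2^2 × 7^2
42 = 2 × 3 × 7
LCM(196, 42) = 2^2 × 3 × 7^2 = 588.
Smallest multiple of 588 that is ≥ 885: ⌈885/588⌉ × 588 = 2 × 588 = 1176.

1176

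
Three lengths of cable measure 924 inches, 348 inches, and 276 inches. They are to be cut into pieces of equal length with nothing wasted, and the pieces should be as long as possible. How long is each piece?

12 inches

The greatest length dividing all of 924, 348, and 276 is their gcd.
924 = 2^2 × 3 × 7 × 11
348 = 2^2 × 3 × 29
276 = 2^2 × 3 × 23
gcd(924, 348, 276) = 2^2 × 3 = 12.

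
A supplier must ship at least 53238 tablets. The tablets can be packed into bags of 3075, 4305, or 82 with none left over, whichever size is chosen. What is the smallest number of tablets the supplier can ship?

86100

The number of tablets must be a common multiple of 3075, 4305, and 82, so a multiple of their LCM.
3075 = 3 × 5^2 × 41
4305 = 3 × 5 × 7 × 41
82 = 2 × 41
LCM(3075, 4305, 82) = 2 × 3 × 5^2 × 7 × 41 = 43050.
Smallest multiple of 43050 that is ≥ 53238: ⌈53238/43050⌉ × 43050 = 2 × 43050 = 86100.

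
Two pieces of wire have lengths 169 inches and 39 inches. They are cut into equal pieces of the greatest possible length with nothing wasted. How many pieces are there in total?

16

Piece length = gcd(169, 39).
169 = 13^2
39 = 3 × 13
gcd(169, 39) = 13.
Total pieces = 169/13 + 39/13 = 13 + 3 = 16.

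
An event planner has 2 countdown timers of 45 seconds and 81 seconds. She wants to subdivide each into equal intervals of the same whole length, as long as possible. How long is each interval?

9 seconds

The interval must divide each timer length; the longest such is the gcd.
45 = 3^2 × 5
81 = 3^4
gcd(45, 81) = 3^2 = 9.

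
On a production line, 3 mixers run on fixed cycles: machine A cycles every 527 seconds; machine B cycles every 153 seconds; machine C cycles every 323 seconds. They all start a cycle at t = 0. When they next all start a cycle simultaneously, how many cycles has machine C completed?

279 cycles

They are all back at their starting positions together after one LCM of the periods.
527 = 17 × 31
153 = 3^2 × 17
323 = 17 × 19
LCM(527, 153, 323) = 3^2 × 17 × 19 × 31 = 90117.
Cycles for period 323: 90117 / 323 = 279.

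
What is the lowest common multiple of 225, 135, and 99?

225 = 3^2 × 5^2
135 = 3^3 × 5
99 = 3^2 × 11
LCM(225, 135, 99) = 3^3 × 5^2 × 11 = 7425.

7425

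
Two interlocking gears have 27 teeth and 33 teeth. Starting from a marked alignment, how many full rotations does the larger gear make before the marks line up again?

9 rotations

They are all back at their starting positions together after one LCM of the periods.
27 = 3^3
33 = 3 × 11
LCM(27, 33) = 3^3 × 11 = 297.
Rotations for period 33: 297 / 33 = 9.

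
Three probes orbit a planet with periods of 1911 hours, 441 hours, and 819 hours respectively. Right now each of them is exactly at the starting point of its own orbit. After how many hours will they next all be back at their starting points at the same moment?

They coincide at every common multiple of the periods; the first is the LCM.
1911 = 3 × 7^2 × 13
441 = 3^2 × 7^2
819 = 3^2 × 7 × 13
LCM(1911, 441, 819) = 3^2 × 7^2 × 13 = 5733.

5733 hours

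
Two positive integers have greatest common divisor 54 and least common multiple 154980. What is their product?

For any two positive integers, gcd × lcm = product = 54 × 154980 = 8368920.

8368920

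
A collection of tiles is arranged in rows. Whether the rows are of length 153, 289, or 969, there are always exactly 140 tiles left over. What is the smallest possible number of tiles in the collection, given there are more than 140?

N − 140 must be a common multiple of 153, 289, and 969.
153 = 3^2 × 17
289 = 17^2
969 = 3 × 17 × 19
LCM(153, 289, 969) = 3^2 × 17^2 × 19 = 49419.
Smallest N > 140 is LCM + 140 = 49419 + 140 = 49559.

49559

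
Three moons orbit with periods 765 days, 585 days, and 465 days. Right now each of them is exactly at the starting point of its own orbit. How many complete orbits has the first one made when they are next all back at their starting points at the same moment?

403 orbits

All finish a whole number of cycles simultaneously at t = LCM of the periods.
765 = 3^2 × 5 × 17
585 = 3^2 × 5 × 13
465 = 3 × 5 × 31
LCM(765, 585, 465) = 3^2 × 5 × 13 × 17 × 31 = 308295.
Orbits for period 765: 308295 / 765 = 403.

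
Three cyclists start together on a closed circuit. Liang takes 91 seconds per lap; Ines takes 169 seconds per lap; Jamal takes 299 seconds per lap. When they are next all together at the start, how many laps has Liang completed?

299 laps

All finish a whole number of cycles simultaneously at t = LCM of the periods.
91 = 7 × 13
169 = 13^2
299 = 13 × 23
LCM(91, 169, 299) = 7 × 13^2 × 23 = 27209.
Laps for period 91: 27209 / 91 = 299.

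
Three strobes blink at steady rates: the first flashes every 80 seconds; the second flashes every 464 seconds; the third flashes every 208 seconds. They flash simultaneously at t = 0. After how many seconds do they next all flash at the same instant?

The first simultaneous occurrence is after LCM of the individual periods.
80 = 2^4 × 5
464 = 2^4 × 29
208 = 2^4 × 13
LCM(80, 464, 208) = 2^4 × 5 × 13 × 29 = 30160.

30160 seconds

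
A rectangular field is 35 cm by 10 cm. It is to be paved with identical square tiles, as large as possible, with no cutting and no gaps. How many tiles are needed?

14

Tile side = gcd(35, 10).
35 = 5 × 7
10 = 2 × 5
gcd(35, 10) = 5.
Tiles: (35/5) × (10/5) = 7 × 2 = 14.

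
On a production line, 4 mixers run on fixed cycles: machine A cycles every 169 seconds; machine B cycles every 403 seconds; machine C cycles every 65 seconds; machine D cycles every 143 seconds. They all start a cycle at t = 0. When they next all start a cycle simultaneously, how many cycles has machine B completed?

715 cycles

They are all back at their starting positions together after one LCM of the periods.
169 = 13^2
403 = 13 × 31
65 = 5 × 13
143 = 11 × 13
LCM(169, 403, 65, 143) = 5 × 11 × 13^2 × 31 = 288145.
Cycles for period 403: 288145 / 403 = 715.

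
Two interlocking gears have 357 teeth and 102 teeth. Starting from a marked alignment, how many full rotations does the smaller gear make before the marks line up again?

The first common completion time is the LCM of the periods.
357 = 3 × 7 × 17
102 = 2 × 3 × 17
LCM(357, 102) = 2 × 3 × 7 × 17 = 714.
Rotations for period 102: 714 / 102 = 7.

7 rotations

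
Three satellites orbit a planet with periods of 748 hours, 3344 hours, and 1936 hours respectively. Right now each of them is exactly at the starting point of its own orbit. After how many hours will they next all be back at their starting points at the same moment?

The first simultaneous occurrence is after LCM of the individual periods.
748 = 2^2 × 11 × 17
3344 = 2^4 × 11 × 19
1936 = 2^4 × 11^2
LCM(748, 3344, 1936) = 2^4 × 11^2 × 17 × 19 = 625328.

625328 hours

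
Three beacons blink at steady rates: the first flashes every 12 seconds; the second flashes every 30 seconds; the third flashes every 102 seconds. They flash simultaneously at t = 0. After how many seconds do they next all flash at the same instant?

The first simultaneous occurrence is after LCM of the individual periods.
12 = 2^2 × 3
30 = 2 × 3 × 5
102 = 2 × 3 × 17
LCM(12, 30, 102) = 2^2 × 3 × 5 × 17 = 1020.

1020 seconds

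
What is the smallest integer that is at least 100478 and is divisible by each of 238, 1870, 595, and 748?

The integer must be a common multiple of 238, 1870, 595, and 748, so a multiple of their LCM.
238 = 2 × 7 × 17
1870 = 2 × 5 × 11 × 17
595 = 5 × 7 × 17
748 = 2^2 × 11 × 17
LCM(238, 1870, 595, 748) = 2^2 × 5 × 7 × 11 × 17 = 26180.
Smallest multiple of 26180 that is ≥ 100478: ⌈100478/26180⌉ × 26180 = 4 × 26180 = 104720.

104720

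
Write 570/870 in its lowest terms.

19/29

570 = 2 × 3 × 5 × 19
870 = 2 × 3 × 5 × 29
gcd(570, 870) = 2 × 3 × 5 = 30.
Divide numerator and denominator by 30: 570/870 = 19/29.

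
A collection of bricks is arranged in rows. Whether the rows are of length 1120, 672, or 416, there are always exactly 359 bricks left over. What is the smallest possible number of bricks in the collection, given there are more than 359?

N − 359 must be a common multiple of 1120, 672, and 416.
1120 = 2^5 × 5 × 7
672 = 2^5 × 3 × 7
416 = 2^5 × 13
LCM(1120, 672, 416) = 2^5 × 3 × 5 × 7 × 13 = 43680.
Smallest N > 359 is LCM + 359 = 43680 + 359 = 44039.

44039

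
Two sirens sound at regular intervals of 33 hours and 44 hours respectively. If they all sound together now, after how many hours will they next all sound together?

We need the least common multiple of the intervals.
33 = 3 × 11
44 = 2^2 × 11
LCM(33, 44) = 2^2 × 3 × 11 = 132.

132 hours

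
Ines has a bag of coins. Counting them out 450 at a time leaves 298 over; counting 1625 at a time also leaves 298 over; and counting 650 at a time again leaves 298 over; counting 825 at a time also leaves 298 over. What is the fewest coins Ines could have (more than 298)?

322048

N − 298 must be a common multiple of 450, 1625, 650, and 825.
450 = 2 × 3^2 × 5^2
1625 = 5^3 × 13
650 = 2 × 5^2 × 13
825 = 3 × 5^2 × 11
LCM(450, 1625, 650, 825) = 2 × 3^2 × 5^3 × 11 × 13 = 321750.
Smallest N > 298 is LCM + 298 = 321750 + 298 = 322048.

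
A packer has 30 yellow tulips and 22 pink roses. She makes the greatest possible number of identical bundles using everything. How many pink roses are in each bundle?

Number of bundles = gcd(30, 22).
30 = 2 × 3 × 5
22 = 2 × 11
gcd(30, 22) = 2.
pink roses per bundle = 22 / 2 = 11.

11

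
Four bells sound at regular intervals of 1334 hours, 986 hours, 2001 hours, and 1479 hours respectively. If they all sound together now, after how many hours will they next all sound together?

The first simultaneous occurrence is after LCM of the individual periods.
1334 = 2 × 23 × 29
986 = 2 × 17 × 29
2001 = 3 × 23 × 29
1479 = 3 × 17 × 29
LCM(1334, 986, 2001, 1479) = 2 × 3 × 17 × 23 × 29 = 68034.

68034 hours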